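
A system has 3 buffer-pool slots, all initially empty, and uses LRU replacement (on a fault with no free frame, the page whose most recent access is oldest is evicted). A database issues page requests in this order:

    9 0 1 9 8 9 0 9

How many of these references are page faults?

9: fault, frames (9)
0: fault, frames (9 0)
1: fault, frames (9 0 1)
9: hit
8: fault, evict 0, frames (1 9 8)
9: hit
0: fault, evict 1, frames (8 9 0)
9: hit
Page faults: 5.

5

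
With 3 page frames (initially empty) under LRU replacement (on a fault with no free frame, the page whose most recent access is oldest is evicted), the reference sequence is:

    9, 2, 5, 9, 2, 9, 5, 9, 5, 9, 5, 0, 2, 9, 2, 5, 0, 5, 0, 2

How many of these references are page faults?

8

9 -> fault, frames {9}
2 -> fault, frames {9,2}
5 -> fault, frames {9,2,5}
9 -> hit
2 -> hit
9 -> hit
5 -> hit
9 -> hit
5 -> hit
9 -> hit
5 -> hit
0 -> fault, evict 2, frames {9,5,0}
2 -> fault, evict 9, frames {5,0,2}
9 -> fault, evict 5, frames {0,2,9}
2 -> hit
5 -> fault, evict 0, frames {9,2,5}
0 -> fault, evict 9, frames {2,5,0}
5 -> hit
0 -> hit
2 -> hit
Page faults: 8.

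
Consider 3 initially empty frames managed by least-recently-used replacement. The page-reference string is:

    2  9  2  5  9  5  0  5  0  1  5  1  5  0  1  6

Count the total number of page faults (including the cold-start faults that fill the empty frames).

2: fault, frames [2]
9: fault, frames [2, 9]
2: hit
5: fault, frames [9, 2, 5]
9: hit
5: hit
0: fault, evict 2, frames [9, 5, 0]
5: hit
0: hit
1: fault, evict 9, frames [5, 0, 1]
5: hit
1: hit
5: hit
0: hit
1: hit
6: fault, evict 5, frames [0, 1, 6]
Page faults: 6.

6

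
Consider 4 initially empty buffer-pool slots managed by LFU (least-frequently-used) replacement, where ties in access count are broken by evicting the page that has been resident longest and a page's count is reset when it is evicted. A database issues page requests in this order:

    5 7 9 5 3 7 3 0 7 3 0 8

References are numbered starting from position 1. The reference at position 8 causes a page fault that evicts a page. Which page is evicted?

9

pos 1: 5 → fault, frames {5}
pos 2: 7 → fault, frames {5,7}
pos 3: 9 → fault, frames {5,7,9}
pos 4: 5 → hit
pos 5: 3 → fault, frames {5,7,9,3}
pos 6: 7 → hit
pos 7: 3 → hit
pos 8: 0 → fault, evict 9, frames {5,7,3,0}
At position 8, page 9 is evicted.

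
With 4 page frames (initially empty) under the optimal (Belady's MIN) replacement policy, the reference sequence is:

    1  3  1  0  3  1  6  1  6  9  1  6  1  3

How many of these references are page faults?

5

1: fault, frames (1)
3: fault, frames (1 3)
1: hit
0: fault, frames (1 3 0)
3: hit
1: hit
6: fault, frames (1 3 0 6)
1: hit
6: hit
9: fault, evict 0, frames (1 3 6 9)
1: hit
6: hit
1: hit
3: hit
Page faults: 5.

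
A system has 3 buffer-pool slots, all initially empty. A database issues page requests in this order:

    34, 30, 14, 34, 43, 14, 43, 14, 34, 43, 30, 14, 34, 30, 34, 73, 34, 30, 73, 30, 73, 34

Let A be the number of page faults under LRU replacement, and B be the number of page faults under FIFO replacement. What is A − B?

Under LRU: F F F . F . . . . . F F F . . F . . . . . . → 8 faults.
Under FIFO: F F F . F . . . F . F F . . . F F F . . . . → 10 faults.
A − B = 8 − 10 = -2.

-2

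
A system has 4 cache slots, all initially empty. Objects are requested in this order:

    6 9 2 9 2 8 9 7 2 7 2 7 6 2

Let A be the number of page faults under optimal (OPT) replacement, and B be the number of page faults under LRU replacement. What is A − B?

-1

Under OPT: F F F . . F . F . . . . . . → 5 faults.
Under LRU: F F F . . F . F . . . . F . → 6 faults.
A − B = 5 − 6 = -1.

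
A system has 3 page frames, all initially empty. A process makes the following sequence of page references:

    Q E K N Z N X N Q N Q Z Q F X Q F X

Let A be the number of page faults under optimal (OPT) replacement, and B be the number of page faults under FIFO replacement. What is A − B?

Under OPT: F F F F F . F . . . . F . F . . . . → 8 faults.
Under FIFO: F F F F F . F . F F . F . F F F . . → 12 faults.
A − B = 8 − 12 = -4.

-4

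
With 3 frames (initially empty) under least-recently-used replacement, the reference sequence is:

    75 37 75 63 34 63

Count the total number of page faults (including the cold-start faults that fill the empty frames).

75: miss, frames (75)
37: miss, frames (75 37)
75: hit
63: miss, frames (37 75 63)
34: miss, evict 37, frames (75 63 34)
63: hit
Page faults: 4.

4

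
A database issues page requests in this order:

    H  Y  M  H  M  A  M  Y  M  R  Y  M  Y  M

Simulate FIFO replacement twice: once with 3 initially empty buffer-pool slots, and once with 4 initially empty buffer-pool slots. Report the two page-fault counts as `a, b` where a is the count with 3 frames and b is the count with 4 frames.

7, 5

3 frames: F F F . . F . . . F F F . . → 7 faults.
4 frames: F F F . . F . . . F . . . . → 5 faults.
5 < 7: adding a frame reduced faults, as is typical.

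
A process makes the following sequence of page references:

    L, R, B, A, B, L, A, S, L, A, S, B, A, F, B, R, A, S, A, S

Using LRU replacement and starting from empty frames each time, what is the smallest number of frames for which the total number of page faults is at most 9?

4

f=1: 20 faults
f=2: 17 faults
f=3: 11 faults
f=4: 8 faults
f=5: 7 faults
f=6: 6 faults
Smallest f with faults ≤ 9 is 4.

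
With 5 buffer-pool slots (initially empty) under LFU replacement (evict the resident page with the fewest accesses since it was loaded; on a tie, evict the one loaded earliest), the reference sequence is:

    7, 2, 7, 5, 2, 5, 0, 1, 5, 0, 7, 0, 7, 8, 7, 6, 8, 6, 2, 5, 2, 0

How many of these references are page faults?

7 -> fault, frames {7}
2 -> fault, frames {7,2}
7 -> hit
5 -> fault, frames {7,2,5}
2 -> hit
5 -> hit
0 -> fault, frames {7,2,5,0}
1 -> fault, frames {7,2,5,0,1}
5 -> hit
0 -> hit
7 -> hit
0 -> hit
7 -> hit
8 -> fault, evict 1, frames {7,2,5,0,8}
7 -> hit
6 -> fault, evict 8, frames {7,2,5,0,6}
8 -> fault, evict 6, frames {7,2,5,0,8}
6 -> fault, evict 8, frames {7,2,5,0,6}
2 -> hit
5 -> hit
2 -> hit
0 -> hit
Page faults: 9.

9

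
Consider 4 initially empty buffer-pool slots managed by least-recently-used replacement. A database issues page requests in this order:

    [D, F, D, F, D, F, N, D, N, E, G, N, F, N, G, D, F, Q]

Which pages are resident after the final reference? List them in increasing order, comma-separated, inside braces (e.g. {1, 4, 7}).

{D, F, G, Q}

D → fault, frames {D}
F → fault, frames {D,F}
D → hit
F → hit
D → hit
F → hit
N → fault, frames {D,F,N}
D → hit
N → hit
E → fault, frames {F,D,N,E}
G → fault, evict F, frames {D,N,E,G}
N → hit
F → fault, evict D, frames {E,G,N,F}
N → hit
G → hit
D → fault, evict E, frames {F,N,G,D}
F → hit
Q → fault, evict N, frames {G,D,F,Q}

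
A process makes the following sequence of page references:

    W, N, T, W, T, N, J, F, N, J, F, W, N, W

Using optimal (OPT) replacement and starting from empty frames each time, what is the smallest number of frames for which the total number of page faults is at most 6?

f=1: 14 faults
f=2: 9 faults
f=3: 6 faults
f=4: 5 faults
f=5: 5 faults
Smallest f with faults ≤ 6 is 3.

3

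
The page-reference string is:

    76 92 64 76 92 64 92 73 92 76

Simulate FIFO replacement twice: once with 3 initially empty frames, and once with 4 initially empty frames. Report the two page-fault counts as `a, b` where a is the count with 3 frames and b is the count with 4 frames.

3 frames: F F F . . . . F . F → 5 faults.
4 frames: F F F . . . . F . . → 4 faults.
4 < 5: adding a frame reduced faults, as is typical.

5, 4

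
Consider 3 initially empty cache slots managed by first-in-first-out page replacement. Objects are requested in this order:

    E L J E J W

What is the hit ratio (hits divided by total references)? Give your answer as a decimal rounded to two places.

0.33

E: fault, frames [E]
L: fault, frames [E, L]
J: fault, frames [E, L, J]
E: hit
J: hit
W: fault, evict E, frames [L, J, W]
Hits: 2 of 6 references → 2/6 = 0.3333.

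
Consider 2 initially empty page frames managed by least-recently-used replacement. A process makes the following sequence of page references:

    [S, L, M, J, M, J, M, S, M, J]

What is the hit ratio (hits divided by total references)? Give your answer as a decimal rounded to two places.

S -> fault, frames (S)
L -> fault, frames (S L)
M -> fault, evict S, frames (L M)
J -> fault, evict L, frames (M J)
M -> hit
J -> hit
M -> hit
S -> fault, evict J, frames (M S)
M -> hit
J -> fault, evict S, frames (M J)
Hits: 4 of 10 references → 4/10 = 0.4000.

0.40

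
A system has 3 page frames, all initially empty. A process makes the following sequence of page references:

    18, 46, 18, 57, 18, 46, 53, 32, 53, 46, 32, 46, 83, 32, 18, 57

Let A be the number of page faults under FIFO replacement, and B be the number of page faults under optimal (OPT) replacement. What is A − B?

1

Under FIFO: F F . F . . F F . F . . F . F F → 9 faults.
Under OPT: F F . F . . F F . . . . F . F F → 8 faults.
A − B = 9 − 8 = 1.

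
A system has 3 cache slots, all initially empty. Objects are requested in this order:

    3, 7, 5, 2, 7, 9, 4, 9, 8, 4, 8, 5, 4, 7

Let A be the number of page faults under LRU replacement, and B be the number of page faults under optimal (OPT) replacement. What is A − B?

Under LRU: F F F F . F F . F . . F . F → 9 faults.
Under OPT: F F F F . F F . F . . . . F → 8 faults.
A − B = 9 − 8 = 1.

1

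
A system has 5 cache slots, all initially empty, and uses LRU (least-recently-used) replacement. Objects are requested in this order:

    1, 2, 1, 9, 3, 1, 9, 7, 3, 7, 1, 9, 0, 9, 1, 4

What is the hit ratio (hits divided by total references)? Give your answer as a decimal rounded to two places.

0.56

1 -> miss, frames {1}
2 -> miss, frames {1,2}
1 -> hit
9 -> miss, frames {2,1,9}
3 -> miss, frames {2,1,9,3}
1 -> hit
9 -> hit
7 -> miss, frames {2,3,1,9,7}
3 -> hit
7 -> hit
1 -> hit
9 -> hit
0 -> miss, evict 2, frames {3,7,1,9,0}
9 -> hit
1 -> hit
4 -> miss, evict 3, frames {7,0,9,1,4}
Hits: 9 of 16 references → 9/16 = 0.5625.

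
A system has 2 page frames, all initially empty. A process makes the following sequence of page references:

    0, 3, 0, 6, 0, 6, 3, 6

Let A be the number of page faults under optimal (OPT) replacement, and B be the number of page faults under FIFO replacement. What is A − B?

Under OPT: F F . F . . F . → 4 faults.
Under FIFO: F F . F F . F F → 6 faults.
A − B = 4 − 6 = -2.

-2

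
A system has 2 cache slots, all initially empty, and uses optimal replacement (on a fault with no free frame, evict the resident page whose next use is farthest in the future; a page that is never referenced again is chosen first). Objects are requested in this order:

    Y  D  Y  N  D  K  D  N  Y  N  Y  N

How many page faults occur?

6

Y -> miss, frames (Y)
D -> miss, frames (Y D)
Y -> hit
N -> miss, evict Y, frames (D N)
D -> hit
K -> miss, evict N, frames (D K)
D -> hit
N -> miss, evict K, frames (D N)
Y -> miss, evict D, frames (N Y)
N -> hit
Y -> hit
N -> hit
Page faults: 6.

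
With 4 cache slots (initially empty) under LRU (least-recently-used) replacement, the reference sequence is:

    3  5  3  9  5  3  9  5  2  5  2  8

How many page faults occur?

3: miss, frames [3]
5: miss, frames [3, 5]
3: hit
9: miss, frames [5, 3, 9]
5: hit
3: hit
9: hit
5: hit
2: miss, frames [3, 9, 5, 2]
5: hit
2: hit
8: miss, evict 3, frames [9, 5, 2, 8]
Page faults: 5.

5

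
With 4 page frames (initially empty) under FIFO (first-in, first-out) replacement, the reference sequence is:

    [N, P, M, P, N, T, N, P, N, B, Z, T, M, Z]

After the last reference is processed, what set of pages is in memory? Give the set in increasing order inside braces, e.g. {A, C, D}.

N → fault, frames (N)
P → fault, frames (N P)
M → fault, frames (N P M)
P → hit
N → hit
T → fault, frames (N P M T)
N → hit
P → hit
N → hit
B → fault, evict N, frames (P M T B)
Z → fault, evict P, frames (M T B Z)
T → hit
M → hit
Z → hit

{B, M, T, Z}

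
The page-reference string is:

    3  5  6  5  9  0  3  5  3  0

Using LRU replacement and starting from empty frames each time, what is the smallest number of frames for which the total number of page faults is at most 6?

4

f=1: 10 faults
f=2: 8 faults
f=3: 7 faults
f=4: 6 faults
f=5: 5 faults
Smallest f with faults ≤ 6 is 4.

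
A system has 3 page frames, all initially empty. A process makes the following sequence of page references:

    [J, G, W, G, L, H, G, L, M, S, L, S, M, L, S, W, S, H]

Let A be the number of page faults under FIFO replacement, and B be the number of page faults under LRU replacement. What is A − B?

Under FIFO: F F F . F F F . F F F . . . . F . F → 11 faults.
Under LRU: F F F . F F . . F F . . . . . F . F → 9 faults.
A − B = 11 − 9 = 2.

2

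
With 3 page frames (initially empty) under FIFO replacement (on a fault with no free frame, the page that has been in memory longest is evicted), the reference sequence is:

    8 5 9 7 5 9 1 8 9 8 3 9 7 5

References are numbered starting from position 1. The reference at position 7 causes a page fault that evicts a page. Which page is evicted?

pos 1: 8: miss, frames [8]
pos 2: 5: miss, frames [8, 5]
pos 3: 9: miss, frames [8, 5, 9]
pos 4: 7: miss, evict 8, frames [5, 9, 7]
pos 5: 5: hit
pos 6: 9: hit
pos 7: 1: miss, evict 5, frames [9, 7, 1]
At position 7, page 5 is evicted.

5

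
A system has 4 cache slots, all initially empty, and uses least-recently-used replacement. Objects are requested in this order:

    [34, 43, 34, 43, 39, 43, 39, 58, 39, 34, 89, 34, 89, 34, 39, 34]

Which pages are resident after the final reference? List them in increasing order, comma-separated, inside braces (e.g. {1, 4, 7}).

{34, 39, 58, 89}

34 → fault, frames {34}
43 → fault, frames {34,43}
34 → hit
43 → hit
39 → fault, frames {34,43,39}
43 → hit
39 → hit
58 → fault, frames {34,43,39,58}
39 → hit
34 → hit
89 → fault, evict 43, frames {58,39,34,89}
34 → hit
89 → hit
34 → hit
39 → hit
34 → hit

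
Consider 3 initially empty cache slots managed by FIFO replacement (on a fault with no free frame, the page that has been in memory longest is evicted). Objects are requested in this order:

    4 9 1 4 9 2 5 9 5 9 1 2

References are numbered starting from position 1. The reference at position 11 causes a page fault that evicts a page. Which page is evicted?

pos 1: 4 -> fault, frames (4)
pos 2: 9 -> fault, frames (4 9)
pos 3: 1 -> fault, frames (4 9 1)
pos 4: 4 -> hit
pos 5: 9 -> hit
pos 6: 2 -> fault, evict 4, frames (9 1 2)
pos 7: 5 -> fault, evict 9, frames (1 2 5)
pos 8: 9 -> fault, evict 1, frames (2 5 9)
pos 9: 5 -> hit
pos 10: 9 -> hit
pos 11: 1 -> fault, evict 2, frames (5 9 1)
At position 11, page 2 is evicted.

2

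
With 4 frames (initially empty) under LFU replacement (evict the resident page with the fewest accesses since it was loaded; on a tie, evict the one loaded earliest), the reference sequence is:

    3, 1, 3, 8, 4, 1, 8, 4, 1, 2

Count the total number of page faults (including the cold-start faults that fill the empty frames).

3: fault, frames (3)
1: fault, frames (3 1)
3: hit
8: fault, frames (3 1 8)
4: fault, frames (3 1 8 4)
1: hit
8: hit
4: hit
1: hit
2: fault, evict 3, frames (1 8 4 2)
Page faults: 5.

5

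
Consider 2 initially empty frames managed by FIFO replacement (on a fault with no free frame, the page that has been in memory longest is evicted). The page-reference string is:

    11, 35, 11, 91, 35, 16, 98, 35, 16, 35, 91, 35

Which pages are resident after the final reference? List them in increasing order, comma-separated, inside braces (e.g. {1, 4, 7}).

11 -> miss, frames [11]
35 -> miss, frames [11, 35]
11 -> hit
91 -> miss, evict 11, frames [35, 91]
35 -> hit
16 -> miss, evict 35, frames [91, 16]
98 -> miss, evict 91, frames [16, 98]
35 -> miss, evict 16, frames [98, 35]
16 -> miss, evict 98, frames [35, 16]
35 -> hit
91 -> miss, evict 35, frames [16, 91]
35 -> miss, evict 16, frames [91, 35]

{35, 91}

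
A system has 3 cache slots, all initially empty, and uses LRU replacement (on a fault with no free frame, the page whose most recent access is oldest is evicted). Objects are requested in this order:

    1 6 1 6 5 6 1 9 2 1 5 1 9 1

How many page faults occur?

7

1: miss, frames {1}
6: miss, frames {1,6}
1: hit
6: hit
5: miss, frames {1,6,5}
6: hit
1: hit
9: miss, evict 5, frames {6,1,9}
2: miss, evict 6, frames {1,9,2}
1: hit
5: miss, evict 9, frames {2,1,5}
1: hit
9: miss, evict 2, frames {5,1,9}
1: hit
Page faults: 7.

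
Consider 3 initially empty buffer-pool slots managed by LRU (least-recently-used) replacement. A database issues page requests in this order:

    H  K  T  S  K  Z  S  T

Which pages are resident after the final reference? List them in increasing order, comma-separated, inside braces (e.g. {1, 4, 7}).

{S, T, Z}

H → miss, frames [H]
K → miss, frames [H, K]
T → miss, frames [H, K, T]
S → miss, evict H, frames [K, T, S]
K → hit
Z → miss, evict T, frames [S, K, Z]
S → hit
T → miss, evict K, frames [Z, S, T]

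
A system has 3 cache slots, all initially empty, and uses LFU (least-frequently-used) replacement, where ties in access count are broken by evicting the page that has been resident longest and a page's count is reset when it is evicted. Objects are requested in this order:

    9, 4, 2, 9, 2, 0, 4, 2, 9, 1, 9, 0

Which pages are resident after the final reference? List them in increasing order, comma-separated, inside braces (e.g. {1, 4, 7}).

{0, 2, 9}

9 → fault, frames {9}
4 → fault, frames {9,4}
2 → fault, frames {9,4,2}
9 → hit
2 → hit
0 → fault, evict 4, frames {9,2,0}
4 → fault, evict 0, frames {9,2,4}
2 → hit
9 → hit
1 → fault, evict 4, frames {9,2,1}
9 → hit
0 → fault, evict 1, frames {9,2,0}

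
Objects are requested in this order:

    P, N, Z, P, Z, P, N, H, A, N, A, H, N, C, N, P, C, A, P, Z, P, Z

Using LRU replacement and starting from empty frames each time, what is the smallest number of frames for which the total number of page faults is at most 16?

2

f=1: 22 faults
f=2: 16 faults
f=3: 9 faults
f=4: 9 faults
f=5: 7 faults
f=6: 6 faults
Smallest f with faults ≤ 16 is 2.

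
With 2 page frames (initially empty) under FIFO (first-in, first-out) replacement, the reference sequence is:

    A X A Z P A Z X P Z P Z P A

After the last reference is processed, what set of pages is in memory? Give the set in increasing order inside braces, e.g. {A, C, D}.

A → fault, frames [A]
X → fault, frames [A, X]
A → hit
Z → fault, evict A, frames [X, Z]
P → fault, evict X, frames [Z, P]
A → fault, evict Z, frames [P, A]
Z → fault, evict P, frames [A, Z]
X → fault, evict A, frames [Z, X]
P → fault, evict Z, frames [X, P]
Z → fault, evict X, frames [P, Z]
P → hit
Z → hit
P → hit
A → fault, evict P, frames [Z, A]

{A, Z}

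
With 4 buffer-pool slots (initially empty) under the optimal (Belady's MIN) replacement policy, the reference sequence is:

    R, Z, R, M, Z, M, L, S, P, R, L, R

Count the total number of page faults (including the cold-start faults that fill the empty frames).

6

R: miss, frames [R]
Z: miss, frames [R, Z]
R: hit
M: miss, frames [R, Z, M]
Z: hit
M: hit
L: miss, frames [R, Z, M, L]
S: miss, evict M, frames [R, Z, L, S]
P: miss, evict S, frames [R, Z, L, P]
R: hit
L: hit
R: hit
Page faults: 6.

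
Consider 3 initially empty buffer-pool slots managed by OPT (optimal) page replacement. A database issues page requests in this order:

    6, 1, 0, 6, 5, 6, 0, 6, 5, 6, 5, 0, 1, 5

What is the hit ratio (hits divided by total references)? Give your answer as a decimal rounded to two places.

0.64

6 -> miss, frames (6)
1 -> miss, frames (6 1)
0 -> miss, frames (6 1 0)
6 -> hit
5 -> miss, evict 1, frames (6 0 5)
6 -> hit
0 -> hit
6 -> hit
5 -> hit
6 -> hit
5 -> hit
0 -> hit
1 -> miss, evict 0, frames (6 5 1)
5 -> hit
Hits: 9 of 14 references → 9/14 = 0.6429.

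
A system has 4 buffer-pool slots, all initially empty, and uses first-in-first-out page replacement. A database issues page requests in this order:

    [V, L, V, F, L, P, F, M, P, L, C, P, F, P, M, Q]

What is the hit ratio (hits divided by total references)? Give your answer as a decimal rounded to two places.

0.56

V: miss, frames {V}
L: miss, frames {V,L}
V: hit
F: miss, frames {V,L,F}
L: hit
P: miss, frames {V,L,F,P}
F: hit
M: miss, evict V, frames {L,F,P,M}
P: hit
L: hit
C: miss, evict L, frames {F,P,M,C}
P: hit
F: hit
P: hit
M: hit
Q: miss, evict F, frames {P,M,C,Q}
Hits: 9 of 16 references → 9/16 = 0.5625.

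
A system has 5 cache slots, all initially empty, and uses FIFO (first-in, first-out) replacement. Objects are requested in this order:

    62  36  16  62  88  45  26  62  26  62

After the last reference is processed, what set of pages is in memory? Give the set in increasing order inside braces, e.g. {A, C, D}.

62 → miss, frames [62]
36 → miss, frames [62, 36]
16 → miss, frames [62, 36, 16]
62 → hit
88 → miss, frames [62, 36, 16, 88]
45 → miss, frames [62, 36, 16, 88, 45]
26 → miss, evict 62, frames [36, 16, 88, 45, 26]
62 → miss, evict 36, frames [16, 88, 45, 26, 62]
26 → hit
62 → hit

{16, 26, 45, 62, 88}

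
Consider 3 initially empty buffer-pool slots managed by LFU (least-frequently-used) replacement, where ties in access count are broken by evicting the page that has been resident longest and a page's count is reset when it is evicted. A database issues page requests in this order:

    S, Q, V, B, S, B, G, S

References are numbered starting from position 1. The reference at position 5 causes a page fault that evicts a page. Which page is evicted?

pos 1: S → miss, frames (S)
pos 2: Q → miss, frames (S Q)
pos 3: V → miss, frames (S Q V)
pos 4: B → miss, evict S, frames (Q V B)
pos 5: S → miss, evict Q, frames (V B S)
At position 5, page Q is evicted.

Q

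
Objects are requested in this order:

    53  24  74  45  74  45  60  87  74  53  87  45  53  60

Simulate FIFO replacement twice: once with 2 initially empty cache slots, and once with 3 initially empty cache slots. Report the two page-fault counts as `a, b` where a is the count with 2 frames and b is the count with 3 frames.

2 frames: F F F F . . F F F F F F F F → 12 faults.
3 frames: F F F F . . F F F F . F . F → 10 faults.
10 < 12: adding a frame reduced faults, as is typical.

12, 10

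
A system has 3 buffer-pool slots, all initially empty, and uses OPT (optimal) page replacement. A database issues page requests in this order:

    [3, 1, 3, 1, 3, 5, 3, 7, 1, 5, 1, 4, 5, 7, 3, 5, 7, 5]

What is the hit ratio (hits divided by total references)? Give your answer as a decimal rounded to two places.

3 -> fault, frames {3}
1 -> fault, frames {3,1}
3 -> hit
1 -> hit
3 -> hit
5 -> fault, frames {3,1,5}
3 -> hit
7 -> fault, evict 3, frames {1,5,7}
1 -> hit
5 -> hit
1 -> hit
4 -> fault, evict 1, frames {5,7,4}
5 -> hit
7 -> hit
3 -> fault, evict 4, frames {5,7,3}
5 -> hit
7 -> hit
5 -> hit
Hits: 12 of 18 references → 12/18 = 0.6667.

0.67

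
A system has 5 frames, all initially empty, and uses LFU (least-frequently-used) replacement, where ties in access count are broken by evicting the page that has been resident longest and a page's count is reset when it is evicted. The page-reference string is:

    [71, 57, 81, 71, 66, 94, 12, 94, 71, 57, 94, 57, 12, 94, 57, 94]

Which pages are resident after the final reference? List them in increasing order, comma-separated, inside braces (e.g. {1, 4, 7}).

71 -> fault, frames {71}
57 -> fault, frames {71,57}
81 -> fault, frames {71,57,81}
71 -> hit
66 -> fault, frames {71,57,81,66}
94 -> fault, frames {71,57,81,66,94}
12 -> fault, evict 57, frames {71,81,66,94,12}
94 -> hit
71 -> hit
57 -> fault, evict 81, frames {71,66,94,12,57}
94 -> hit
57 -> hit
12 -> hit
94 -> hit
57 -> hit
94 -> hit

{12, 57, 66, 71, 94}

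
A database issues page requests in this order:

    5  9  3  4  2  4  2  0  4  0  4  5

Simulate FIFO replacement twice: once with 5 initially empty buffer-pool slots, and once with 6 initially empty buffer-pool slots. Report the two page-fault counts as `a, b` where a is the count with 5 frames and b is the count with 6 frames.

5 frames: F F F F F . . F . . . F → 7 faults.
6 frames: F F F F F . . F . . . . → 6 faults.
6 < 7: adding a frame reduced faults, as is typical.

7, 6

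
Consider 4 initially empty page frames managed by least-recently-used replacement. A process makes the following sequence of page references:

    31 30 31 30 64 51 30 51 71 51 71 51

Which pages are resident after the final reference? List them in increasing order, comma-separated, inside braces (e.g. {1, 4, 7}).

{30, 51, 64, 71}

31 → fault, frames {31}
30 → fault, frames {31,30}
31 → hit
30 → hit
64 → fault, frames {31,30,64}
51 → fault, frames {31,30,64,51}
30 → hit
51 → hit
71 → fault, evict 31, frames {64,30,51,71}
51 → hit
71 → hit
51 → hit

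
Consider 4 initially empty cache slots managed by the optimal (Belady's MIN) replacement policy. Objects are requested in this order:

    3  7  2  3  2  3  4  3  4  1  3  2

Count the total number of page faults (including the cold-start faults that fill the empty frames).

5

3 -> miss, frames (3)
7 -> miss, frames (3 7)
2 -> miss, frames (3 7 2)
3 -> hit
2 -> hit
3 -> hit
4 -> miss, frames (3 7 2 4)
3 -> hit
4 -> hit
1 -> miss, evict 4, frames (3 7 2 1)
3 -> hit
2 -> hit
Page faults: 5.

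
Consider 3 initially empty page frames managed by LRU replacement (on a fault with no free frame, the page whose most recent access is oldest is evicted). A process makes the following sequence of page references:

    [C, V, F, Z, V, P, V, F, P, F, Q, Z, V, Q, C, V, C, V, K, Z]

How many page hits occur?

C → fault, frames {C}
V → fault, frames {C,V}
F → fault, frames {C,V,F}
Z → fault, evict C, frames {V,F,Z}
V → hit
P → fault, evict F, frames {Z,V,P}
V → hit
F → fault, evict Z, frames {P,V,F}
P → hit
F → hit
Q → fault, evict V, frames {P,F,Q}
Z → fault, evict P, frames {F,Q,Z}
V → fault, evict F, frames {Q,Z,V}
Q → hit
C → fault, evict Z, frames {V,Q,C}
V → hit
C → hit
V → hit
K → fault, evict Q, frames {C,V,K}
Z → fault, evict C, frames {V,K,Z}
Hits: 8.

8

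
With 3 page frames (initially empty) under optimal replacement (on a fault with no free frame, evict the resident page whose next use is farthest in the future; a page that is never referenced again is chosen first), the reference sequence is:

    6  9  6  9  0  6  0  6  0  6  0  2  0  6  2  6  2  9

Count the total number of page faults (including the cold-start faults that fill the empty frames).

6: fault, frames (6)
9: fault, frames (6 9)
6: hit
9: hit
0: fault, frames (6 9 0)
6: hit
0: hit
6: hit
0: hit
6: hit
0: hit
2: fault, evict 9, frames (6 0 2)
0: hit
6: hit
2: hit
6: hit
2: hit
9: fault, evict 2, frames (6 0 9)
Page faults: 5.

5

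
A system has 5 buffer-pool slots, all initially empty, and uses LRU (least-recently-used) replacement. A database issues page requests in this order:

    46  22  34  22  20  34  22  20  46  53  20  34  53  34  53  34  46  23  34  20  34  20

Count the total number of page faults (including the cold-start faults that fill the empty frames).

46: miss, frames {46}
22: miss, frames {46,22}
34: miss, frames {46,22,34}
22: hit
20: miss, frames {46,34,22,20}
34: hit
22: hit
20: hit
46: hit
53: miss, frames {34,22,20,46,53}
20: hit
34: hit
53: hit
34: hit
53: hit
34: hit
46: hit
23: miss, evict 22, frames {20,53,34,46,23}
34: hit
20: hit
34: hit
20: hit
Page faults: 6.

6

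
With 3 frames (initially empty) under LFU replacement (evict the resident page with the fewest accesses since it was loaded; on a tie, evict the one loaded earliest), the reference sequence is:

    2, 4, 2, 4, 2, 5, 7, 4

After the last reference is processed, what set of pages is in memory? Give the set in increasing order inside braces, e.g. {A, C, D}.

{2, 4, 7}

2 → miss, frames (2)
4 → miss, frames (2 4)
2 → hit
4 → hit
2 → hit
5 → miss, frames (2 4 5)
7 → miss, evict 5, frames (2 4 7)
4 → hit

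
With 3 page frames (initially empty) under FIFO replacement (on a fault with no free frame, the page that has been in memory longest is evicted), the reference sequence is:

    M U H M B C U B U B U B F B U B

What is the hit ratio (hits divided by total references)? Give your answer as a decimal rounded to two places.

0.50

M → fault, frames (M)
U → fault, frames (M U)
H → fault, frames (M U H)
M → hit
B → fault, evict M, frames (U H B)
C → fault, evict U, frames (H B C)
U → fault, evict H, frames (B C U)
B → hit
U → hit
B → hit
U → hit
B → hit
F → fault, evict B, frames (C U F)
B → fault, evict C, frames (U F B)
U → hit
B → hit
Hits: 8 of 16 references → 8/16 = 0.5000.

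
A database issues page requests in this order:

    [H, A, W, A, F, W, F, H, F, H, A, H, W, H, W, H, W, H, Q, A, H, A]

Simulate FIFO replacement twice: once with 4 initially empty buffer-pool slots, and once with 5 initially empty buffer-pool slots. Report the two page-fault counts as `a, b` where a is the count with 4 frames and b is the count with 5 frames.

4 frames: F F F . F . . . . . . . . . . . . . F . F F → 7 faults.
5 frames: F F F . F . . . . . . . . . . . . . F . . . → 5 faults.
5 < 7: adding a frame reduced faults, as is typical.

7, 5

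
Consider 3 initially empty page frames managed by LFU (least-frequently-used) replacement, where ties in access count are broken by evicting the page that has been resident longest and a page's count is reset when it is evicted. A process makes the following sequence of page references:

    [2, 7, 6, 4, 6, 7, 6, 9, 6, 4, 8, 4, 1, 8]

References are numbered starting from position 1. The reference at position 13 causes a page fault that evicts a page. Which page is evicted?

pos 1: 2 → miss, frames (2)
pos 2: 7 → miss, frames (2 7)
pos 3: 6 → miss, frames (2 7 6)
pos 4: 4 → miss, evict 2, frames (7 6 4)
pos 5: 6 → hit
pos 6: 7 → hit
pos 7: 6 → hit
pos 8: 9 → miss, evict 4, frames (7 6 9)
pos 9: 6 → hit
pos 10: 4 → miss, evict 9, frames (7 6 4)
pos 11: 8 → miss, evict 4, frames (7 6 8)
pos 12: 4 → miss, evict 8, frames (7 6 4)
pos 13: 1 → miss, evict 4, frames (7 6 1)
At position 13, page 4 is evicted.

4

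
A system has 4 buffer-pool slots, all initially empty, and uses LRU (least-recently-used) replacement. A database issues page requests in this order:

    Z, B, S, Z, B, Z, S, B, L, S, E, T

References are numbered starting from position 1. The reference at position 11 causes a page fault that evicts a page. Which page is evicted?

Z

pos 1: Z -> fault, frames {Z}
pos 2: B -> fault, frames {Z,B}
pos 3: S -> fault, frames {Z,B,S}
pos 4: Z -> hit
pos 5: B -> hit
pos 6: Z -> hit
pos 7: S -> hit
pos 8: B -> hit
pos 9: L -> fault, frames {Z,S,B,L}
pos 10: S -> hit
pos 11: E -> fault, evict Z, frames {B,L,S,E}
At position 11, page Z is evicted.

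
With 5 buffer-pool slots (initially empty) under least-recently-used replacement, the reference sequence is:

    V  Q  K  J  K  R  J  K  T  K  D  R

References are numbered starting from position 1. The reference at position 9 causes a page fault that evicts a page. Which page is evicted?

V

pos 1: V → miss, frames [V]
pos 2: Q → miss, frames [V, Q]
pos 3: K → miss, frames [V, Q, K]
pos 4: J → miss, frames [V, Q, K, J]
pos 5: K → hit
pos 6: R → miss, frames [V, Q, J, K, R]
pos 7: J → hit
pos 8: K → hit
pos 9: T → miss, evict V, frames [Q, R, J, K, T]
At position 9, page V is evicted.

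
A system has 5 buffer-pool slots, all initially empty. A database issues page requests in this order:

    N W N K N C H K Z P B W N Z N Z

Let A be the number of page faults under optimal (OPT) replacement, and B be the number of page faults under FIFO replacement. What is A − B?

-2

Under OPT: F F . F . F F . F F F . . . . . → 8 faults.
Under FIFO: F F . F . F F . F F F F F . . . → 10 faults.
A − B = 8 − 10 = -2.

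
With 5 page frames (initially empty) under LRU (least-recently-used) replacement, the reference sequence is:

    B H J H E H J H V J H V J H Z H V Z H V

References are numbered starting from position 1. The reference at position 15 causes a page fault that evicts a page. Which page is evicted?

B

pos 1: B -> fault, frames {B}
pos 2: H -> fault, frames {B,H}
pos 3: J -> fault, frames {B,H,J}
pos 4: H -> hit
pos 5: E -> fault, frames {B,J,H,E}
pos 6: H -> hit
pos 7: J -> hit
pos 8: H -> hit
pos 9: V -> fault, frames {B,E,J,H,V}
pos 10: J -> hit
pos 11: H -> hit
pos 12: V -> hit
pos 13: J -> hit
pos 14: H -> hit
pos 15: Z -> fault, evict B, frames {E,V,J,H,Z}
At position 15, page B is evicted.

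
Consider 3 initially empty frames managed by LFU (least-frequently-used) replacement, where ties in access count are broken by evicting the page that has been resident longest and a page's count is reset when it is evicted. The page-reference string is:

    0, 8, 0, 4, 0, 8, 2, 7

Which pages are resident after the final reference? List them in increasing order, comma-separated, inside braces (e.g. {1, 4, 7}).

0 → miss, frames [0]
8 → miss, frames [0, 8]
0 → hit
4 → miss, frames [0, 8, 4]
0 → hit
8 → hit
2 → miss, evict 4, frames [0, 8, 2]
7 → miss, evict 2, frames [0, 8, 7]

{0, 7, 8}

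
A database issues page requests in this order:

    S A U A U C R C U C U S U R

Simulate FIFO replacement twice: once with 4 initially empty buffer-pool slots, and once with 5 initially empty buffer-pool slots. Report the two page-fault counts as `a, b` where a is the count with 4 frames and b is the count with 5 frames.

6, 5

4 frames: F F F . . F F . . . . F . . → 6 faults.
5 frames: F F F . . F F . . . . . . . → 5 faults.
5 < 6: adding a frame reduced faults, as is typical.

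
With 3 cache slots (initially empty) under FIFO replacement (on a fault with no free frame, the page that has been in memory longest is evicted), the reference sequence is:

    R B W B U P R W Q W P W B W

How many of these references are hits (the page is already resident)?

3

R → fault, frames {R}
B → fault, frames {R,B}
W → fault, frames {R,B,W}
B → hit
U → fault, evict R, frames {B,W,U}
P → fault, evict B, frames {W,U,P}
R → fault, evict W, frames {U,P,R}
W → fault, evict U, frames {P,R,W}
Q → fault, evict P, frames {R,W,Q}
W → hit
P → fault, evict R, frames {W,Q,P}
W → hit
B → fault, evict W, frames {Q,P,B}
W → fault, evict Q, frames {P,B,W}
Hits: 3.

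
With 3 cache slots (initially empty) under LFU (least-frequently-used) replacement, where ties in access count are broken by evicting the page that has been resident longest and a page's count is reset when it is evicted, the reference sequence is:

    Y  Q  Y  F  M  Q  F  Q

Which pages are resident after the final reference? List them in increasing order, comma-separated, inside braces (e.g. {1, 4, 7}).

Y -> fault, frames (Y)
Q -> fault, frames (Y Q)
Y -> hit
F -> fault, frames (Y Q F)
M -> fault, evict Q, frames (Y F M)
Q -> fault, evict F, frames (Y M Q)
F -> fault, evict M, frames (Y Q F)
Q -> hit

{F, Q, Y}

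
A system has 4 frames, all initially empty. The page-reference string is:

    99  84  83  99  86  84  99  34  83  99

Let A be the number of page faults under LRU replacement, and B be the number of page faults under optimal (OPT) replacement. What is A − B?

1

Under LRU: F F F . F . . F F . → 6 faults.
Under OPT: F F F . F . . F . . → 5 faults.
A − B = 6 − 5 = 1.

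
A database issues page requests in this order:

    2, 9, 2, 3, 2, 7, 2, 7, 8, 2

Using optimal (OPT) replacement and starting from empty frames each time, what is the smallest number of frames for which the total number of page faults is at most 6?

2

f=1: 10 faults
f=2: 5 faults
f=3: 5 faults
f=4: 5 faults
f=5: 5 faults
Smallest f with faults ≤ 6 is 2.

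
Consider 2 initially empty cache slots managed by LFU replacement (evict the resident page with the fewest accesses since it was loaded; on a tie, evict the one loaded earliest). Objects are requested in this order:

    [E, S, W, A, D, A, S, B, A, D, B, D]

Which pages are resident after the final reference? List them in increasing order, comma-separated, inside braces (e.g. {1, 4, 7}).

E -> fault, frames (E)
S -> fault, frames (E S)
W -> fault, evict E, frames (S W)
A -> fault, evict S, frames (W A)
D -> fault, evict W, frames (A D)
A -> hit
S -> fault, evict D, frames (A S)
B -> fault, evict S, frames (A B)
A -> hit
D -> fault, evict B, frames (A D)
B -> fault, evict D, frames (A B)
D -> fault, evict B, frames (A D)

{A, D}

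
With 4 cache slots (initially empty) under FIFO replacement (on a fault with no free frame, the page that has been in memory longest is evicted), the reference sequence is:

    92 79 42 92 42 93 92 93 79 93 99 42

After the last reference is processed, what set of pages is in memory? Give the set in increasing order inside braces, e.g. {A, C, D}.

92 -> miss, frames {92}
79 -> miss, frames {92,79}
42 -> miss, frames {92,79,42}
92 -> hit
42 -> hit
93 -> miss, frames {92,79,42,93}
92 -> hit
93 -> hit
79 -> hit
93 -> hit
99 -> miss, evict 92, frames {79,42,93,99}
42 -> hit

{42, 79, 93, 99}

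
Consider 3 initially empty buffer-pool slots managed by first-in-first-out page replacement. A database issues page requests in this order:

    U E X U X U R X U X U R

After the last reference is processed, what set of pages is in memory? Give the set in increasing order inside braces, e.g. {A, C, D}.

{R, U, X}

U -> miss, frames {U}
E -> miss, frames {U,E}
X -> miss, frames {U,E,X}
U -> hit
X -> hit
U -> hit
R -> miss, evict U, frames {E,X,R}
X -> hit
U -> miss, evict E, frames {X,R,U}
X -> hit
U -> hit
R -> hit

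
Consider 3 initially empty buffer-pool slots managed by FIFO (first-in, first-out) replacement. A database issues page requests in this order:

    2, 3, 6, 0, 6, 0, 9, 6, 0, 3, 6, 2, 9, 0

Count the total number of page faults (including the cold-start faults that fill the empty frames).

2 → fault, frames [2]
3 → fault, frames [2, 3]
6 → fault, frames [2, 3, 6]
0 → fault, evict 2, frames [3, 6, 0]
6 → hit
0 → hit
9 → fault, evict 3, frames [6, 0, 9]
6 → hit
0 → hit
3 → fault, evict 6, frames [0, 9, 3]
6 → fault, evict 0, frames [9, 3, 6]
2 → fault, evict 9, frames [3, 6, 2]
9 → fault, evict 3, frames [6, 2, 9]
0 → fault, evict 6, frames [2, 9, 0]
Page faults: 10.

10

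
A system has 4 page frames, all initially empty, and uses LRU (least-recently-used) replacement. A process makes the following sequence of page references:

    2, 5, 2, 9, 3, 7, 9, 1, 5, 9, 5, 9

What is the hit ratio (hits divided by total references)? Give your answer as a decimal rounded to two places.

0.42

2 -> miss, frames (2)
5 -> miss, frames (2 5)
2 -> hit
9 -> miss, frames (5 2 9)
3 -> miss, frames (5 2 9 3)
7 -> miss, evict 5, frames (2 9 3 7)
9 -> hit
1 -> miss, evict 2, frames (3 7 9 1)
5 -> miss, evict 3, frames (7 9 1 5)
9 -> hit
5 -> hit
9 -> hit
Hits: 5 of 12 references → 5/12 = 0.4167.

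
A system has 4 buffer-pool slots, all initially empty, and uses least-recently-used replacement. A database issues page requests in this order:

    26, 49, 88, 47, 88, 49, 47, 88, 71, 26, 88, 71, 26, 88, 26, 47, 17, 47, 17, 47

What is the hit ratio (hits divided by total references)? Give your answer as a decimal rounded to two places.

26: miss, frames {26}
49: miss, frames {26,49}
88: miss, frames {26,49,88}
47: miss, frames {26,49,88,47}
88: hit
49: hit
47: hit
88: hit
71: miss, evict 26, frames {49,47,88,71}
26: miss, evict 49, frames {47,88,71,26}
88: hit
71: hit
26: hit
88: hit
26: hit
47: hit
17: miss, evict 71, frames {88,26,47,17}
47: hit
17: hit
47: hit
Hits: 13 of 20 references → 13/20 = 0.6500.

0.65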